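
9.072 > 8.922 True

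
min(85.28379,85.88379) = 85.28379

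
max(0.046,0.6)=0.6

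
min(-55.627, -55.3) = -55.627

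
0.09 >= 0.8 False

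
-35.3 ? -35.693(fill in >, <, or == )>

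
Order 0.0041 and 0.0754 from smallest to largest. 0.0041, 0.0754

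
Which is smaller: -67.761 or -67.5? -67.761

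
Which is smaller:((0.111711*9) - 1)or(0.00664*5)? ((0.111711*9) - 1)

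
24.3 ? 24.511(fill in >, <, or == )<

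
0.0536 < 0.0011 False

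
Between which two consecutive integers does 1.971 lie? 1 and 2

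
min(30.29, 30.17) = 30.17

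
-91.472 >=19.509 False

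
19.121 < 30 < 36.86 True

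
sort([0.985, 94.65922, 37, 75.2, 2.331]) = [0.985, 2.331, 37, 75.2, 94.65922]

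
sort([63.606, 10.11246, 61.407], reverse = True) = [63.606, 61.407, 10.11246]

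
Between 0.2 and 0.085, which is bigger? 0.2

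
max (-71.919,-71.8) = -71.8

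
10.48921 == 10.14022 False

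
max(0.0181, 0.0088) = 0.0181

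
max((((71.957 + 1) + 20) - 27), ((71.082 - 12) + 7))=66.082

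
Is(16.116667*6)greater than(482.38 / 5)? Yes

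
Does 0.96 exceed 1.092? No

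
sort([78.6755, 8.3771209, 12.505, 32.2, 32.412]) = [8.3771209, 12.505, 32.2, 32.412, 78.6755]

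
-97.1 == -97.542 False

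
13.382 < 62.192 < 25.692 False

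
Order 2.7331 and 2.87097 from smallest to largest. 2.7331,2.87097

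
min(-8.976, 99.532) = -8.976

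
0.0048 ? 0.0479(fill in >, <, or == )<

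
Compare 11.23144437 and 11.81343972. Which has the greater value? 11.81343972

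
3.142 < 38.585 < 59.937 True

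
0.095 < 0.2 True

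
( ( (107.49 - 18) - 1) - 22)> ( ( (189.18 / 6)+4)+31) False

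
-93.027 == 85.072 False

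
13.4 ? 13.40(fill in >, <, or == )==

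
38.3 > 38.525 False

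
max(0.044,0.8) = 0.8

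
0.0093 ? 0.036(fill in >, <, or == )<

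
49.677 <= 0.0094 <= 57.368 False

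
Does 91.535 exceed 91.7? No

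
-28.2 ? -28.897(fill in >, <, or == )>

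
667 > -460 True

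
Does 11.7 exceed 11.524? Yes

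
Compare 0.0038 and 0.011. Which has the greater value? 0.011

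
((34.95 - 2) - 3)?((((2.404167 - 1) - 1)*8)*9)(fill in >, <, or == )>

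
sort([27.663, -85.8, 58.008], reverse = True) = [58.008, 27.663, -85.8]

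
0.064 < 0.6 True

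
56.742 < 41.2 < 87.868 False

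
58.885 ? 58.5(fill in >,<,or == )>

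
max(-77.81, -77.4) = -77.4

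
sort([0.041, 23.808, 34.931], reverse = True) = [34.931, 23.808, 0.041]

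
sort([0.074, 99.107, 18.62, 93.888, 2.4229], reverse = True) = [99.107, 93.888, 18.62, 2.4229, 0.074]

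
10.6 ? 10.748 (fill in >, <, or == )<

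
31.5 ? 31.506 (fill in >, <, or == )<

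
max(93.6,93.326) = 93.6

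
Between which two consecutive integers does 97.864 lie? 97 and 98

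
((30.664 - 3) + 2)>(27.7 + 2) False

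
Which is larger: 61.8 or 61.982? 61.982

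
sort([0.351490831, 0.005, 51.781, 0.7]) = [0.005, 0.351490831, 0.7, 51.781]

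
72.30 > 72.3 False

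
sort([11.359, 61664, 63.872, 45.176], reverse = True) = [61664, 63.872, 45.176, 11.359]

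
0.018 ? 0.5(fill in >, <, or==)<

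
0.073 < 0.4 True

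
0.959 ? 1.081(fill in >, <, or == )<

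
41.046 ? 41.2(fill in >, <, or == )<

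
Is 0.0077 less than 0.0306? Yes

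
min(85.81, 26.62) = 26.62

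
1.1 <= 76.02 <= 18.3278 False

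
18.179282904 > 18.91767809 False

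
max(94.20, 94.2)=94.2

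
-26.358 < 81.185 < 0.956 False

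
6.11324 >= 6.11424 False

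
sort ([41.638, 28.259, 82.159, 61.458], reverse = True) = [82.159, 61.458, 41.638, 28.259]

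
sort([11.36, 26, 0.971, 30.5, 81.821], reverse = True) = [81.821, 30.5, 26, 11.36, 0.971]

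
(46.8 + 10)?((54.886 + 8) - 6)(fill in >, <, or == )<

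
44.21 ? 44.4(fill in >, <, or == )<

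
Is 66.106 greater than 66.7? No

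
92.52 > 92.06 True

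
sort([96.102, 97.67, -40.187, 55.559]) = [-40.187, 55.559, 96.102, 97.67]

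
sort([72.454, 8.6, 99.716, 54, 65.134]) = [8.6, 54, 65.134, 72.454, 99.716]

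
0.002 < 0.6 True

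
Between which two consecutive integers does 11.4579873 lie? 11 and 12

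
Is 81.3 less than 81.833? Yes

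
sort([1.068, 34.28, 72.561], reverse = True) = [72.561, 34.28, 1.068]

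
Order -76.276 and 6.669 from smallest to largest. -76.276, 6.669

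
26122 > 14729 True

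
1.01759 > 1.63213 False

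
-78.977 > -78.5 False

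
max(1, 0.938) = 1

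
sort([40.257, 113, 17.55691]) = [17.55691, 40.257, 113]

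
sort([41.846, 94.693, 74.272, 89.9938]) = [41.846, 74.272, 89.9938, 94.693]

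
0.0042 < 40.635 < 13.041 False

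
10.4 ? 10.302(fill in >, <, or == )>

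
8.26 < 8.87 True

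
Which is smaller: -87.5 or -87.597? -87.597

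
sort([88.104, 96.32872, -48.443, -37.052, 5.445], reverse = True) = [96.32872, 88.104, 5.445, -37.052, -48.443]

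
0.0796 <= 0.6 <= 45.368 True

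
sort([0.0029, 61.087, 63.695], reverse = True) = [63.695, 61.087, 0.0029]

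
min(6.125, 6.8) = 6.125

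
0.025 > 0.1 False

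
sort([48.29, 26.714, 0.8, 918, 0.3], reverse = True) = [918, 48.29, 26.714, 0.8, 0.3]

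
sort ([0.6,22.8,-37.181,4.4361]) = [-37.181,0.6,4.4361,22.8]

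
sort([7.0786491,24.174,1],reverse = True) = [24.174,7.0786491,1]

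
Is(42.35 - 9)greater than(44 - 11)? Yes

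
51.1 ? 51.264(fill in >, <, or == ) <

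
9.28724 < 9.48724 True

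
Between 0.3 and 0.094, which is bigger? 0.3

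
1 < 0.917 False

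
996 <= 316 False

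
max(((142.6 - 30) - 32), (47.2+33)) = 80.6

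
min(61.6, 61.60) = 61.6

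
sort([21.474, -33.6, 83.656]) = [-33.6, 21.474, 83.656]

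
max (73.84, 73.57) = 73.84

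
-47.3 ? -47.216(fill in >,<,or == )<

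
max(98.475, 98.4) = 98.475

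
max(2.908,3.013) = 3.013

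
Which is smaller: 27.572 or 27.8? 27.572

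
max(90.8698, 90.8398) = 90.8698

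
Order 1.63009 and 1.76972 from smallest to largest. 1.63009, 1.76972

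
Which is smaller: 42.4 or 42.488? 42.4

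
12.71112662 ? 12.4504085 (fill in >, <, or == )>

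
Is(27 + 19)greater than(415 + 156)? No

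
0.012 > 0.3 False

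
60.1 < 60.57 True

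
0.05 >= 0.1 False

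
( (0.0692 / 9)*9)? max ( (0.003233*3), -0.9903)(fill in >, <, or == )>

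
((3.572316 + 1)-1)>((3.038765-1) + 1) True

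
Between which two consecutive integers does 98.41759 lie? 98 and 99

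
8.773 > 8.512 True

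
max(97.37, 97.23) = 97.37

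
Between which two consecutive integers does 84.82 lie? 84 and 85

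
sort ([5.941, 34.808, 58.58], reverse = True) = [58.58, 34.808, 5.941]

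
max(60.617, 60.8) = 60.8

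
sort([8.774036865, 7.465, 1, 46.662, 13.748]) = [1, 7.465, 8.774036865, 13.748, 46.662]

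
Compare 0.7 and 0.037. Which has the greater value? 0.7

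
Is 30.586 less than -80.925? No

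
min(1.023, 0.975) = 0.975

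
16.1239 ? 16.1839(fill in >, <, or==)<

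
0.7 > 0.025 True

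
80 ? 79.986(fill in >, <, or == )>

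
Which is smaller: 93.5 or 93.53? 93.5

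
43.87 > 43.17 True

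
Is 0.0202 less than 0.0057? No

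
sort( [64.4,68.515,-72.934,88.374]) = [-72.934,64.4,68.515,88.374]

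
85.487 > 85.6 False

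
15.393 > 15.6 False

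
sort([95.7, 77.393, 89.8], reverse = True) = [95.7, 89.8, 77.393]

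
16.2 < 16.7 True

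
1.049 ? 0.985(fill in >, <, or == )>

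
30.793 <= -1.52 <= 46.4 False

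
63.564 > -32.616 True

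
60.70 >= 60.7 True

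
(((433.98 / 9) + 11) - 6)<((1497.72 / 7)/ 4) True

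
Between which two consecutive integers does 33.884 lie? 33 and 34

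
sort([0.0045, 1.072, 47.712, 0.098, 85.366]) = [0.0045, 0.098, 1.072, 47.712, 85.366]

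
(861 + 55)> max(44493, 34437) False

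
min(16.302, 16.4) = 16.302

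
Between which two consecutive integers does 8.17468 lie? 8 and 9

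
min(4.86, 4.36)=4.36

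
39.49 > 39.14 True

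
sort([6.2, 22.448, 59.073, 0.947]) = [0.947, 6.2, 22.448, 59.073]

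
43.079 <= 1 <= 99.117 False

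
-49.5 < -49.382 True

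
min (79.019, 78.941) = 78.941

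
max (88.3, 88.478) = 88.478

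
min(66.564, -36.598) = -36.598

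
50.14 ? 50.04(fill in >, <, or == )>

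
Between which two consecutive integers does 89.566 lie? 89 and 90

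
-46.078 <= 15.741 True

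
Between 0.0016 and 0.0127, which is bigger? 0.0127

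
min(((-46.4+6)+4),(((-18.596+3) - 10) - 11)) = -36.596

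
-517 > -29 False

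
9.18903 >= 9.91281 False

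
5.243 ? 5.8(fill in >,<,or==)<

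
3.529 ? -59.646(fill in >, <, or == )>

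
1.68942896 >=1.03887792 True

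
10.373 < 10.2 False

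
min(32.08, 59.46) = 32.08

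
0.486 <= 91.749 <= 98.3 True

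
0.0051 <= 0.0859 True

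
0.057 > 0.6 False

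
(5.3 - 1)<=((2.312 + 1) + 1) True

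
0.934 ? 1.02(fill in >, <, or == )<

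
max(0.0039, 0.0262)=0.0262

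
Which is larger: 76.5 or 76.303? 76.5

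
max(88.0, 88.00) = 88.00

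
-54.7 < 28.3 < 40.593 True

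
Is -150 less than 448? Yes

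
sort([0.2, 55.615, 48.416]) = [0.2, 48.416, 55.615]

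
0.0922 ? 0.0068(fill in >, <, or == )>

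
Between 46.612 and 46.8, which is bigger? 46.8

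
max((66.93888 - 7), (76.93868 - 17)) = 59.93888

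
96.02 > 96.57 False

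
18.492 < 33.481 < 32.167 False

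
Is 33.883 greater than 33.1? Yes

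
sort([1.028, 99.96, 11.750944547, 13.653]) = [1.028, 11.750944547, 13.653, 99.96]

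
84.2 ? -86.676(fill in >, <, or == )>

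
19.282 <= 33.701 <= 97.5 True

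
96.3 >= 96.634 False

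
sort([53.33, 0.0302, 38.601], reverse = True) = [53.33, 38.601, 0.0302]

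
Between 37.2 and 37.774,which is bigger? 37.774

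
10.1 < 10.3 True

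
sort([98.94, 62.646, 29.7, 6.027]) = [6.027, 29.7, 62.646, 98.94]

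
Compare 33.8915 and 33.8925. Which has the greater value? 33.8925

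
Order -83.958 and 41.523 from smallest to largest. -83.958, 41.523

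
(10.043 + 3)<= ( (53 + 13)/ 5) True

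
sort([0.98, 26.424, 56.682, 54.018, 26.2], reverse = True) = [56.682, 54.018, 26.424, 26.2, 0.98]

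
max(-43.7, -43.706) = -43.7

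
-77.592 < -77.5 True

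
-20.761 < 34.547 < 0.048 False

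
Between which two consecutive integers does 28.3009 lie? 28 and 29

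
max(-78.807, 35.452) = 35.452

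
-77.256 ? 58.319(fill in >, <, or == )<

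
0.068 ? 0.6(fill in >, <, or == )<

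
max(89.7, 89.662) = 89.7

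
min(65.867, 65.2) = 65.2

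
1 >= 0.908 True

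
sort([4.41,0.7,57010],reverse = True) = [57010,4.41,0.7]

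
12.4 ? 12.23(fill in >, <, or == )>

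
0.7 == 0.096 False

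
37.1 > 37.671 False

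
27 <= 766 True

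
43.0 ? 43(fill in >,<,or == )==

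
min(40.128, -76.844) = -76.844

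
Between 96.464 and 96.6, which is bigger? 96.6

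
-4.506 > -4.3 False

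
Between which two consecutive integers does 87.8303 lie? 87 and 88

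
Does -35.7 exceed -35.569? No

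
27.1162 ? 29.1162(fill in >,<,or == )<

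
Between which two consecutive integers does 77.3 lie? 77 and 78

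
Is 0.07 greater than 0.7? No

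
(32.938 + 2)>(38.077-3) False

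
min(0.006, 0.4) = 0.006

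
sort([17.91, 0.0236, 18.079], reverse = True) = [18.079, 17.91, 0.0236]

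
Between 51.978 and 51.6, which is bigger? 51.978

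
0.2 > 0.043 True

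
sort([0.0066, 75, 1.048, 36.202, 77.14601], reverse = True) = [77.14601, 75, 36.202, 1.048, 0.0066]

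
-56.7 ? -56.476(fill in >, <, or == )<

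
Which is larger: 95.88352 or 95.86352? 95.88352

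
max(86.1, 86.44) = 86.44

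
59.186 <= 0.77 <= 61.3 False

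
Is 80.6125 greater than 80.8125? No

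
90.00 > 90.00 False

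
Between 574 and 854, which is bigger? 854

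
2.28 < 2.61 True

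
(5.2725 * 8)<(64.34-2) True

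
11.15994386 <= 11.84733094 True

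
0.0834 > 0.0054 True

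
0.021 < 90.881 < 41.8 False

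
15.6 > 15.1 True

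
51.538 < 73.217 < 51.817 False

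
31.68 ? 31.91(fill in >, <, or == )<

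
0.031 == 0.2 False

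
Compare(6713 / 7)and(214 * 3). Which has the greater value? (6713 / 7)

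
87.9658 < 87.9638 False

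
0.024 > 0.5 False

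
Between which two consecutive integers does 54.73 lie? 54 and 55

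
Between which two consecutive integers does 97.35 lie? 97 and 98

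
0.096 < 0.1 True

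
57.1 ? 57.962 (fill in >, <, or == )<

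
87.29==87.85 False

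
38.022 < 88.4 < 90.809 True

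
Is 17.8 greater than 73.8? No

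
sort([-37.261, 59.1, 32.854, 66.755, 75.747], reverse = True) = [75.747, 66.755, 59.1, 32.854, -37.261]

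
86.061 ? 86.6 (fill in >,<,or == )<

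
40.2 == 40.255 False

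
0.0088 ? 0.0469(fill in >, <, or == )<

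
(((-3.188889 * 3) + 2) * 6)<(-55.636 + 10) False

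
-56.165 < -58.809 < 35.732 False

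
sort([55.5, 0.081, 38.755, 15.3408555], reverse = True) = [55.5, 38.755, 15.3408555, 0.081]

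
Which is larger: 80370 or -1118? 80370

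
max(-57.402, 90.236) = 90.236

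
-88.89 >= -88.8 False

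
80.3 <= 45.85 False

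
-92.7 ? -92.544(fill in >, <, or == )<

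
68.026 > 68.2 False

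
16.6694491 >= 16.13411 True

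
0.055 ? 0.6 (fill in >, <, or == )<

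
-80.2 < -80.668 False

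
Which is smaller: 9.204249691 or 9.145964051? 9.145964051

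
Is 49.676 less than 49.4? No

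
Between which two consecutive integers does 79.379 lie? 79 and 80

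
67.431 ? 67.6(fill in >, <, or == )<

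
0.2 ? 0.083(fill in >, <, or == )>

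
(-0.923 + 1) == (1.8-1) False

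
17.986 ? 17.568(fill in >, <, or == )>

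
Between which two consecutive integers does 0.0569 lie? 0 and 1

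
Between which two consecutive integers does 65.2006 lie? 65 and 66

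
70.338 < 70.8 True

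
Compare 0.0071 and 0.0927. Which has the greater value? 0.0927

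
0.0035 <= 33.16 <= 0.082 False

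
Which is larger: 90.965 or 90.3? 90.965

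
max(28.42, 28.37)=28.42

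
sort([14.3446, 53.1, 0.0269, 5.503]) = [0.0269, 5.503, 14.3446, 53.1]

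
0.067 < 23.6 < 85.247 True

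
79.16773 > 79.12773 True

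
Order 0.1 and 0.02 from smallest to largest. 0.02, 0.1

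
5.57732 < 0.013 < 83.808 False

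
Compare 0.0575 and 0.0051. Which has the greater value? 0.0575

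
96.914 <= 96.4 False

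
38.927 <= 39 True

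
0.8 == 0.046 False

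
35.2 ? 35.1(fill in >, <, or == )>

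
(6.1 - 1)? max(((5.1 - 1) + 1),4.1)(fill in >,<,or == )==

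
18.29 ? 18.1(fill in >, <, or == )>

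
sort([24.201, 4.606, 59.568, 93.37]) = [4.606, 24.201, 59.568, 93.37]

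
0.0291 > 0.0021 True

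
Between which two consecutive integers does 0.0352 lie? 0 and 1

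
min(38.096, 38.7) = 38.096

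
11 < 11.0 False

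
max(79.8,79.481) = 79.8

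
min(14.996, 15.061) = 14.996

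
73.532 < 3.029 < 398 False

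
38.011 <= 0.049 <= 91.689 False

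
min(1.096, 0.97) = 0.97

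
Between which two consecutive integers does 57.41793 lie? 57 and 58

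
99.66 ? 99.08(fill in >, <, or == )>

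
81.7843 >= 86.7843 False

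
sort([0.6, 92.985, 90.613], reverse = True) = [92.985, 90.613, 0.6]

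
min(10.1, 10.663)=10.1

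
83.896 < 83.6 False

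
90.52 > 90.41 True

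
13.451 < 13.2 False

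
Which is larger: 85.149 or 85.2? 85.2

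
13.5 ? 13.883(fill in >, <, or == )<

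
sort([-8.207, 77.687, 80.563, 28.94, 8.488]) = [-8.207, 8.488, 28.94, 77.687, 80.563]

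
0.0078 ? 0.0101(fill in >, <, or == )<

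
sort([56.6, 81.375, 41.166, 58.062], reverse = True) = [81.375, 58.062, 56.6, 41.166]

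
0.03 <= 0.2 True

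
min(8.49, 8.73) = 8.49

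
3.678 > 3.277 True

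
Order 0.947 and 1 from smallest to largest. 0.947, 1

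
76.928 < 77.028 True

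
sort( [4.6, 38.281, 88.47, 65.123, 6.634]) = [4.6, 6.634, 38.281, 65.123, 88.47]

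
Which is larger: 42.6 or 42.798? 42.798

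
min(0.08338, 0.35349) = 0.08338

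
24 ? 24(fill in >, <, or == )==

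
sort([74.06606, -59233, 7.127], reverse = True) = [74.06606, 7.127, -59233]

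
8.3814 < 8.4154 True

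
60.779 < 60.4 False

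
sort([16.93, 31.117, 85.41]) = [16.93, 31.117, 85.41]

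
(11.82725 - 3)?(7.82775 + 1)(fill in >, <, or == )<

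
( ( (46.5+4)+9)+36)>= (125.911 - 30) False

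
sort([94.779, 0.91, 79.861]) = [0.91, 79.861, 94.779]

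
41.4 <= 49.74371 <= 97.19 True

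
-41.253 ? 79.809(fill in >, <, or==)<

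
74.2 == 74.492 False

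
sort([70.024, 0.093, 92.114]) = [0.093, 70.024, 92.114]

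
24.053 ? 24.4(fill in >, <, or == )<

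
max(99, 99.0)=99.0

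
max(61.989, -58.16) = 61.989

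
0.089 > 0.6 False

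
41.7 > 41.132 True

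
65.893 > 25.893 True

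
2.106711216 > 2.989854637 False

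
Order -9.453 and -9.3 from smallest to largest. -9.453, -9.3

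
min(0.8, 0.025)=0.025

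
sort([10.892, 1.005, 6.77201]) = [1.005, 6.77201, 10.892]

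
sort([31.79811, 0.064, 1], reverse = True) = [31.79811, 1, 0.064]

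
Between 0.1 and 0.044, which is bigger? 0.1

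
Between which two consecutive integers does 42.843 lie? 42 and 43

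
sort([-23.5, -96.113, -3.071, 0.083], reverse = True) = [0.083, -3.071, -23.5, -96.113]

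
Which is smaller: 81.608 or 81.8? 81.608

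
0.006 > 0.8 False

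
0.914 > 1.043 False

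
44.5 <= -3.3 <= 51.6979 False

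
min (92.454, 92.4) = 92.4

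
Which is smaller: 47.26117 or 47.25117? 47.25117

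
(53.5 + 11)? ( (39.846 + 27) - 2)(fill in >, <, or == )<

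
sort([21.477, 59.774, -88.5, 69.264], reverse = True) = [69.264, 59.774, 21.477, -88.5]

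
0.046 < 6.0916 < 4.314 False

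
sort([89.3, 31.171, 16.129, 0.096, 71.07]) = [0.096, 16.129, 31.171, 71.07, 89.3]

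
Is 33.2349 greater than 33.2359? No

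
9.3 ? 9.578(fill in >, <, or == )<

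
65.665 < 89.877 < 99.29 True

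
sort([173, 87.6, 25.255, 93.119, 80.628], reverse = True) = [173, 93.119, 87.6, 80.628, 25.255]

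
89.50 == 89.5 True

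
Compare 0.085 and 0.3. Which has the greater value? 0.3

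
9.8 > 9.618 True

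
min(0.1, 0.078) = 0.078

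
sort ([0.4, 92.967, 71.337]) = [0.4, 71.337, 92.967]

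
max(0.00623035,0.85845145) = 0.85845145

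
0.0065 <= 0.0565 True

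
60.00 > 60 False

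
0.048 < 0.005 False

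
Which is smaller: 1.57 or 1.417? 1.417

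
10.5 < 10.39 False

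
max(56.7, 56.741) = 56.741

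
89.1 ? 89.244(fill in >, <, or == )<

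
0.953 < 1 True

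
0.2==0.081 False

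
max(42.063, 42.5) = 42.5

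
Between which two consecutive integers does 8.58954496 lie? 8 and 9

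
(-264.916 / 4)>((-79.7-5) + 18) True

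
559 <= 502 False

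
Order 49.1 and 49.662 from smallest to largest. 49.1,49.662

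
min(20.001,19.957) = 19.957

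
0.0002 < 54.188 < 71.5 True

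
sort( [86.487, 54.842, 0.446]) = [0.446, 54.842, 86.487]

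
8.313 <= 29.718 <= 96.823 True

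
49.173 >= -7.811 True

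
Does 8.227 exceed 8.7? No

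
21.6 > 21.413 True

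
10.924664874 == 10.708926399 False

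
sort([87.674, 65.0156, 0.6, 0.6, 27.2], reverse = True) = [87.674, 65.0156, 27.2, 0.6, 0.6]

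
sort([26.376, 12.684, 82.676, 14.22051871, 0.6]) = [0.6, 12.684, 14.22051871, 26.376, 82.676]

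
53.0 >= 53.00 True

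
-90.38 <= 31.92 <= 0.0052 False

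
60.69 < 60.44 False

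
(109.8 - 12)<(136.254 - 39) False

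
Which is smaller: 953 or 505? 505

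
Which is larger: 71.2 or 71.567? 71.567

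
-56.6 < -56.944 False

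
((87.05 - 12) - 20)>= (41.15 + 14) False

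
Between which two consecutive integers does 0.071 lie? 0 and 1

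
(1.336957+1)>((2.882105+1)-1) False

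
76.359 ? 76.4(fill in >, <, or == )<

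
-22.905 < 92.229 True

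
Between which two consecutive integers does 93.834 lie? 93 and 94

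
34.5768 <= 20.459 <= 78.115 False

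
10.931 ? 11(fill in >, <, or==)<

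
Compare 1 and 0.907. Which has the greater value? 1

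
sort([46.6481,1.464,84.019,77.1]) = [1.464,46.6481,77.1,84.019]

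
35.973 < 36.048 True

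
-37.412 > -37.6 True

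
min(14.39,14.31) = 14.31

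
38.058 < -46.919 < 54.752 False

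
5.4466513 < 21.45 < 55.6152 True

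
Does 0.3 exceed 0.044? Yes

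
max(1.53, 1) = 1.53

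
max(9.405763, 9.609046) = 9.609046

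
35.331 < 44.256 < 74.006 True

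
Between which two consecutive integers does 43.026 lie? 43 and 44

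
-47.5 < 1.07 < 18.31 True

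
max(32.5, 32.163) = 32.5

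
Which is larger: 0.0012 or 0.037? 0.037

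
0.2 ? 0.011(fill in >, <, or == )>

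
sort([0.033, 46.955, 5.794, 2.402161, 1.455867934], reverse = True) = [46.955, 5.794, 2.402161, 1.455867934, 0.033]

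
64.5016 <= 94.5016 True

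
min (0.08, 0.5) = 0.08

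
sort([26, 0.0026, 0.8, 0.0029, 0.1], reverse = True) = [26, 0.8, 0.1, 0.0029, 0.0026]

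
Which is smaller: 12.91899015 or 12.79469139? 12.79469139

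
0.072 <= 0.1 True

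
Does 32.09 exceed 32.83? No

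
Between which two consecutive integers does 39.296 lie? 39 and 40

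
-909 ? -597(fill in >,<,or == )<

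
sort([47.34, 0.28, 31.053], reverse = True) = [47.34, 31.053, 0.28]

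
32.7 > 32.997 False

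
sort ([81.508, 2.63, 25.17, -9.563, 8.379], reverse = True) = [81.508, 25.17, 8.379, 2.63, -9.563]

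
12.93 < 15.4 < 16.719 True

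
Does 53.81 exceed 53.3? Yes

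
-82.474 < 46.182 True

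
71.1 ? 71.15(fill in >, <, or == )<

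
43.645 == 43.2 False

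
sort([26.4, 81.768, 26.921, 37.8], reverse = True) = [81.768, 37.8, 26.921, 26.4]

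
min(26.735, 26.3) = 26.3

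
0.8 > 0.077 True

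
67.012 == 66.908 False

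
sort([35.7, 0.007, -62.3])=[-62.3, 0.007, 35.7]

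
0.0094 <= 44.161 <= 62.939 True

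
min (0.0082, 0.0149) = 0.0082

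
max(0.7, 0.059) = 0.7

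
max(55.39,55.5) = 55.5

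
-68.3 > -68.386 True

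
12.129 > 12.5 False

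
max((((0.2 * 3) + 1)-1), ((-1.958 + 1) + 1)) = 0.6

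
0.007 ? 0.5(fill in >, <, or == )<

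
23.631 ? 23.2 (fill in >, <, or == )>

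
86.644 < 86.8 True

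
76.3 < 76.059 False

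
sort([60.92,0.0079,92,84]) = [0.0079,60.92,84,92]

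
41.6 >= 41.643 False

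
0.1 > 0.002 True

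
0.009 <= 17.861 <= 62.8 True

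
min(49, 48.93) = 48.93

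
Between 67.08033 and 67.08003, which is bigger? 67.08033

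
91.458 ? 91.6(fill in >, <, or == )<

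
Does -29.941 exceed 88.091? No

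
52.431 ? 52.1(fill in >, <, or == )>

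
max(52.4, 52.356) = 52.4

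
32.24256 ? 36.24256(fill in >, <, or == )<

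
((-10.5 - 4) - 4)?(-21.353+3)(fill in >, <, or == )<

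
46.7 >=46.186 True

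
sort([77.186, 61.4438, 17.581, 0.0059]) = [0.0059, 17.581, 61.4438, 77.186]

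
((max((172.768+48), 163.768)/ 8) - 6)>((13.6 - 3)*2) True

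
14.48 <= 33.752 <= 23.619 False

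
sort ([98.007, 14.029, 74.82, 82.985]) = [14.029, 74.82, 82.985, 98.007]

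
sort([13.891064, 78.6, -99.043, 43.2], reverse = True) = [78.6, 43.2, 13.891064, -99.043]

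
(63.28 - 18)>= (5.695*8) False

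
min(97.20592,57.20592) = 57.20592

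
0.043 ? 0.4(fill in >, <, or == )<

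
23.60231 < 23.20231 False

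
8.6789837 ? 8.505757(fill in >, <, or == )>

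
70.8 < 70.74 False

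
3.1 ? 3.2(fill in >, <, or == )<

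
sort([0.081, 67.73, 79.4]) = [0.081, 67.73, 79.4]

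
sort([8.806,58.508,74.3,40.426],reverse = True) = [74.3,58.508,40.426,8.806]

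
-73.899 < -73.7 True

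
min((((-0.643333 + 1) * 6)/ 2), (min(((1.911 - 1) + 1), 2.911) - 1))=0.911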